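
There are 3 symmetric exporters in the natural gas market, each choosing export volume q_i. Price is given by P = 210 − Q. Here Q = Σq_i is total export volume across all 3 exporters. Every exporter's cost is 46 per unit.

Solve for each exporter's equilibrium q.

A representative exporter's profit is π_i = q_i(210 − Q) − 46q_i, with Q = q_i + Σ_{j≠i} q_j.
First-order condition: 164 − 2q_i − Σ_{j≠i} q_j = 0.
With identical exporters, set every q_j = q: then 164 − 2q − 2q = 0, i.e. q = 164/4 = 41.

41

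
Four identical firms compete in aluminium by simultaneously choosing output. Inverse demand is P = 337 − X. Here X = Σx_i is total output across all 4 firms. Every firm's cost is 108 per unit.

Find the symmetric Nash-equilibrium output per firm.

45.8

A representative firm's profit is π_i = x_i(337 − X) − 108x_i, with X = x_i + Σ_{j≠i} x_j.
First-order condition: 229 − 2x_i − Σ_{j≠i} x_j = 0.
In a symmetric equilibrium every firm chooses the same x, so Σ_{j≠i} x_j = 3x. The condition becomes 229 − 5x = 0, giving x = 229/5 = 45.8.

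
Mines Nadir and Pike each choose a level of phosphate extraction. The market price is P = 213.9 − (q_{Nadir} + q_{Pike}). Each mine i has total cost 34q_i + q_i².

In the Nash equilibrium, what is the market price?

141.94

Mine Nadir's profit: π = q_{Nadir}(213.9 − (q_{Nadir} + q_{Pike})) − 34q_{Nadir} − q_{Nadir}².
∂π/∂q_{Nadir} = 179.9 − 4q_{Nadir} − q_{Pike} = 0, so q_{Nadir} = 44.975 − 0.25q_{Pike}.
Setting q_{Nadir} = q_{Pike} in the reaction function: q_{Nadir} = 44.975 − 0.25q_{Nadir}, so q_{Nadir} = 44.975 / 1.25 = 35.98.
Equilibrium price: P = 213.9 − 71.96 = 141.94.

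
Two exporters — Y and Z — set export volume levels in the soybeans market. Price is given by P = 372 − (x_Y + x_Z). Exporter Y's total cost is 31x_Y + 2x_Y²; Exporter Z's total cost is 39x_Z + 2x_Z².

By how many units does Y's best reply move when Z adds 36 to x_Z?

Exporter Y's profit: π = x_Y(372 − (x_Y + x_Z)) − 31x_Y − 2x_Y².
∂π/∂x_Y = 341 − 6x_Y − x_Z = 0, so x_Y = 341/6 − (1/6)x_Z.
The reaction-function slope is −1/6, so a 36-unit rise in x_Z moves x_Y by −1/6 × 36 = −6. Y's best response falls — the actions are strategic substitutes.

-6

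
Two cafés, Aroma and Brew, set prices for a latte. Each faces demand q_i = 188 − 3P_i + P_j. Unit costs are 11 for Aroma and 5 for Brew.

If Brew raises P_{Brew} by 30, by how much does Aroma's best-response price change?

5

Aroma's profit: π = (P_{Aroma} − 11)(188 − 3P_{Aroma} + P_{Brew}).
∂π/∂P_{Aroma} = 221 − 6P_{Aroma} + P_{Brew} = 0 ⇒ P_{Aroma} = 221/6 + (1/6)P_{Brew}.
The reaction-function slope is 1/6, so a 30-unit rise in P_{Brew} moves P_{Aroma} by 1/6 × 30 = 5. Aroma's best response rises — the actions are strategic complements.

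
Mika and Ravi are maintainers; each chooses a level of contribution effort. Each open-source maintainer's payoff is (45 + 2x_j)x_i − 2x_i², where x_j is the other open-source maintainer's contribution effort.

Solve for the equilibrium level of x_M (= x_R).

22.5

Mika's payoff is (45 + 2x_R)x_M − 2x_M².
∂π/∂x_M = 45 + 2x_R − 4x_M = 0, so x_M = 11.25 + 0.5x_R.
The game is symmetric, so in equilibrium x_R = x_M: the reaction function gives 0.5x_M = 11.25, hence x_M = 22.5.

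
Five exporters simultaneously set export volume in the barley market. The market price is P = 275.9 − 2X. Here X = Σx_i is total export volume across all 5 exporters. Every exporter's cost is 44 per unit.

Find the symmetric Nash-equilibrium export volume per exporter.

19.325

A representative exporter's profit is π_i = x_i(275.9 − 2X) − 44x_i, with X = x_i + Σ_{j≠i} x_j.
First-order condition: 231.9 − 4x_i − 2Σ_{j≠i} x_j = 0.
Imposing symmetry (x_j = x for all j) turns Σ_{j≠i} x_j into 4x, so 231.9 = 12x and x = 19.325.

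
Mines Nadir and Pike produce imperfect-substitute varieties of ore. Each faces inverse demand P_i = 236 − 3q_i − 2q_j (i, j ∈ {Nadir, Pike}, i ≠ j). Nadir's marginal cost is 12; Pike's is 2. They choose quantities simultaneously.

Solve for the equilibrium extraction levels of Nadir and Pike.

Mine Nadir's profit: π = q_{Nadir}(236 − 3q_{Nadir} − 2q_{Pike}) − 12q_{Nadir}.
∂π/∂q_{Nadir} = 224 − 6q_{Nadir} − 2q_{Pike} = 0 ⇒ q_{Nadir} = 112/3 − (1/3)q_{Pike}.
Similarly q_{Pike} = 39 − (1/3)q_{Nadir}.
Plugging q_{Pike} into Nadir's best response: q_{Nadir} = 112/3 − (1/3)(39 − (1/3)q_{Nadir}) ⇒ (8/9)q_{Nadir} = 73/3, so q_{Nadir} = 27.375.
Then q_{Pike} = 39 − (1/3)·27.375 = 29.875.

27.375, 29.875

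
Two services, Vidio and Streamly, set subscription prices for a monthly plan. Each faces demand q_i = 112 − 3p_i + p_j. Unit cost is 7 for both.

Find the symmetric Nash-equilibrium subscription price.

26.6

Vidio's profit: π = (p_{Vidio} − 7)(112 − 3p_{Vidio} + p_{Streamly}).
∂π/∂p_{Vidio} = 133 − 6p_{Vidio} + p_{Streamly} = 0 ⇒ p_{Vidio} = 133/6 + (1/6)p_{Streamly}.
Setting p_{Vidio} = p_{Streamly} in the reaction function: p_{Vidio} = 133/6 + (1/6)p_{Vidio}, so p_{Vidio} = (133/6) / (5/6) = 26.6.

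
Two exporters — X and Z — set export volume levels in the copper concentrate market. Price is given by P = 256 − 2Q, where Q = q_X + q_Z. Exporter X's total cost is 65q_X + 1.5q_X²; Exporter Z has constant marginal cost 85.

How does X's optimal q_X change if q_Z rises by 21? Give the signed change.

Exporter X's profit: π = q_X(256 − 2(q_X + q_Z)) − 65q_X − 1.5q_X².
∂π/∂q_X = 191 − 7q_X − 2q_Z = 0, so q_X = 191/7 − (2/7)q_Z.
The reaction-function slope is −2/7, so a 21-unit rise in q_Z moves q_X by −2/7 × 21 = −6. X's best response falls — the actions are strategic substitutes.

-6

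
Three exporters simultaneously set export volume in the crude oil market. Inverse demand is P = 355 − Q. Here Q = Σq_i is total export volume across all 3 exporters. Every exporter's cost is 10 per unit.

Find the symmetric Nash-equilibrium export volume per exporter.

A representative exporter's profit is π_i = q_i(355 − Q) − 10q_i, with Q = q_i + Σ_{j≠i} q_j.
First-order condition: 345 − 2q_i − Σ_{j≠i} q_j = 0.
With identical exporters, set every q_j = q: then 345 − 2q − 2q = 0, i.e. q = 345/4 = 86.25.

86.25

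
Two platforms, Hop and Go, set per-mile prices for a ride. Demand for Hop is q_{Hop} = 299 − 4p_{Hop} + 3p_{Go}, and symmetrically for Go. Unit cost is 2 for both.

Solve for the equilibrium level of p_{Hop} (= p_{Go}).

Hop's profit: π = (p_{Hop} − 2)(299 − 4p_{Hop} + 3p_{Go}).
∂π/∂p_{Hop} = 307 − 8p_{Hop} + 3p_{Go} = 0 ⇒ p_{Hop} = 38.375 + 0.375p_{Go}.
Setting p_{Hop} = p_{Go} in the reaction function: p_{Hop} = 38.375 + 0.375p_{Hop}, so p_{Hop} = 38.375 / 0.625 = 61.4.

61.4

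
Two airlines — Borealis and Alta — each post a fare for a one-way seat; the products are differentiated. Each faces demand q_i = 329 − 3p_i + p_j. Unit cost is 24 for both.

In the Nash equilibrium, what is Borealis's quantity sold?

Borealis's profit: π = (p_{Borealis} − 24)(329 − 3p_{Borealis} + p_{Alta}).
∂π/∂p_{Borealis} = 401 − 6p_{Borealis} + p_{Alta} = 0 ⇒ p_{Borealis} = 401/6 + (1/6)p_{Alta}.
Setting p_{Borealis} = p_{Alta} in the reaction function: p_{Borealis} = 401/6 + (1/6)p_{Borealis}, so p_{Borealis} = (401/6) / (5/6) = 80.2.
q_{Borealis} = 329 − 3·80.2 + 80.2 = 168.6.

168.6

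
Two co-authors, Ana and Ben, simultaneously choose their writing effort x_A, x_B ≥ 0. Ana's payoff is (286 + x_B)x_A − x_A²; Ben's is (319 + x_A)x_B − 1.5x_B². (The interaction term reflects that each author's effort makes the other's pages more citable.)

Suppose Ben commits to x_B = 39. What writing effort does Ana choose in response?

Expanding Ana's payoff: 286x_A + x_Bx_A − x_A².
∂π/∂x_A = 286 + x_B − 2x_A = 0, so x_A = 143 + 0.5x_B.
At x_B = 39: x_A = 143 + 0.5·39 = 162.5.

162.5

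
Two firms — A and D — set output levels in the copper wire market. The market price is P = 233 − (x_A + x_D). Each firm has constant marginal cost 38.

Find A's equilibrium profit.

Firm A's profit: π = x_A(233 − (x_A + x_D)) − 38x_A.
∂π/∂x_A = 195 − 2x_A − x_D = 0, so x_A = 97.5 − 0.5x_D.
By symmetry x_D = x_A; substituting into the reaction function, 1.5x_A = 97.5 and x_A = 65.
Price P = 233 − 130 = 103.
A's profit: (103 − 38)·65 = 4225.

4225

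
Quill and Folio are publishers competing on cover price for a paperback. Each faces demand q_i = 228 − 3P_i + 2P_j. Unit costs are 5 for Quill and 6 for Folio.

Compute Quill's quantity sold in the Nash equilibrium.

167.8125

Quill's profit: π = (P_{Quill} − 5)(228 − 3P_{Quill} + 2P_{Folio}).
∂π/∂P_{Quill} = 243 − 6P_{Quill} + 2P_{Folio} = 0 ⇒ P_{Quill} = 40.5 + (1/3)P_{Folio}.
Similarly P_{Folio} = 41 + (1/3)P_{Quill}.
Substituting the second reaction function into the first: P_{Quill} = 40.5 + (1/3)(41 + (1/3)P_{Quill}), which gives (8/9)P_{Quill} = 325/6 ⇒ P_{Quill} = 60.9375.
Then P_{Folio} = 41 + (1/3)·60.9375 = 61.3125.
q_{Quill} = 228 − 3·60.9375 + 2·61.3125 = 167.8125.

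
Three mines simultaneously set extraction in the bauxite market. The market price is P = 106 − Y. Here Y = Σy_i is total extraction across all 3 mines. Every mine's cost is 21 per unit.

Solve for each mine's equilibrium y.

21.25

A representative mine's profit is π_i = y_i(106 − Y) − 21y_i, with Y = y_i + Σ_{j≠i} y_j.
First-order condition: 85 − 2y_i − Σ_{j≠i} y_j = 0.
In a symmetric equilibrium every mine chooses the same y, so Σ_{j≠i} y_j = 2y. The condition becomes 85 − 4y = 0, giving y = 85/4 = 21.25.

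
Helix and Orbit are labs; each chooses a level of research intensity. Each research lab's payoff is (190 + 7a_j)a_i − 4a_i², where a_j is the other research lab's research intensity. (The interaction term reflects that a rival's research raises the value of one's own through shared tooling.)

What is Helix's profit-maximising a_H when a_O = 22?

Helix's payoff is (190 + 7a_O)a_H − 4a_H².
∂π/∂a_H = 190 + 7a_O − 8a_H = 0, so a_H = 23.75 + 0.875a_O.
At a_O = 22: a_H = 23.75 + 0.875·22 = 43.

43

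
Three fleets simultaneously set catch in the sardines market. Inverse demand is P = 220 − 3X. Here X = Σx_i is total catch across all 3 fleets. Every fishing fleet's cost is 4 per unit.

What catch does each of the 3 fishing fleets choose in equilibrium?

18

A representative fishing fleet's profit is π_i = x_i(220 − 3X) − 4x_i, with X = x_i + Σ_{j≠i} x_j.
First-order condition: 216 − 6x_i − 3Σ_{j≠i} x_j = 0.
With identical fishing fleets, set every x_j = x: then 216 − 6x − 6x = 0, i.e. x = 216/12 = 18.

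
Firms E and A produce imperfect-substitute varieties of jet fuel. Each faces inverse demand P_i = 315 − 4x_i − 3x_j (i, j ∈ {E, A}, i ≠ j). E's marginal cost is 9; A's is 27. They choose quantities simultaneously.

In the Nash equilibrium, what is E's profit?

Firm E's profit: π = x_E(315 − 4x_E − 3x_A) − 9x_E.
∂π/∂x_E = 306 − 8x_E − 3x_A = 0 ⇒ x_E = 38.25 − 0.375x_A.
Similarly x_A = 36 − 0.375x_E.
Solving the two reaction functions simultaneously: (1 − (−0.375)(−0.375))x_E = 38.25 − 0.375·36, so (55/64)x_E = 24.75 and x_E = 28.8.
Then x_A = 36 − 0.375·28.8 = 25.2.
P_E = 315 − 4·28.8 − 3·25.2 = 124.2.
Profit = (124.2 − 9)·28.8 = 3317.76.

3317.76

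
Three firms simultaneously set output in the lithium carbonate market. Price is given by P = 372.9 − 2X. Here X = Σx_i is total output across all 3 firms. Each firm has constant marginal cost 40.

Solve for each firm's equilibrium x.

A representative firm's profit is π_i = x_i(372.9 − 2X) − 40x_i, with X = x_i + Σ_{j≠i} x_j.
First-order condition: 332.9 − 4x_i − 2Σ_{j≠i} x_j = 0.
In a symmetric equilibrium every firm chooses the same x, so Σ_{j≠i} x_j = 2x. The condition becomes 332.9 − 8x = 0, giving x = 332.9/8 = 41.6125.

41.6125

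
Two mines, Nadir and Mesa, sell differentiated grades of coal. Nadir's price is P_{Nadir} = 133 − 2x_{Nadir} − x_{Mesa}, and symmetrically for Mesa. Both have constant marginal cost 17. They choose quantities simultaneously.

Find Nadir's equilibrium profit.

Mine Nadir's profit: π = x_{Nadir}(133 − 2x_{Nadir} − x_{Mesa}) − 17x_{Nadir}.
∂π/∂x_{Nadir} = 116 − 4x_{Nadir} − x_{Mesa} = 0 ⇒ x_{Nadir} = 29 − 0.25x_{Mesa}.
Setting x_{Nadir} = x_{Mesa} in the reaction function: x_{Nadir} = 29 − 0.25x_{Nadir}, so x_{Nadir} = 29 / 1.25 = 23.2.
P_{Nadir} = 133 − 2·23.2 − 23.2 = 63.4.
Profit = (63.4 − 17)·23.2 = 1076.48.

1076.48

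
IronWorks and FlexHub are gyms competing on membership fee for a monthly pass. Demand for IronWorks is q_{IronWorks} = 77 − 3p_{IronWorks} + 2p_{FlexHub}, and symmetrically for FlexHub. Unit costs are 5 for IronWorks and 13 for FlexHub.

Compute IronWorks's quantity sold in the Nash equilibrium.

58.5

IronWorks's profit: π = (p_{IronWorks} − 5)(77 − 3p_{IronWorks} + 2p_{FlexHub}).
∂π/∂p_{IronWorks} = 92 − 6p_{IronWorks} + 2p_{FlexHub} = 0 ⇒ p_{IronWorks} = 46/3 + (1/3)p_{FlexHub}.
Similarly p_{FlexHub} = 58/3 + (1/3)p_{IronWorks}.
Plugging p_{FlexHub} into IronWorks's best response: p_{IronWorks} = 46/3 + (1/3)(58/3 + (1/3)p_{IronWorks}) ⇒ (8/9)p_{IronWorks} = 196/9, so p_{IronWorks} = 24.5.
Then p_{FlexHub} = 58/3 + (1/3)·24.5 = 27.5.
q_{IronWorks} = 77 − 3·24.5 + 2·27.5 = 58.5.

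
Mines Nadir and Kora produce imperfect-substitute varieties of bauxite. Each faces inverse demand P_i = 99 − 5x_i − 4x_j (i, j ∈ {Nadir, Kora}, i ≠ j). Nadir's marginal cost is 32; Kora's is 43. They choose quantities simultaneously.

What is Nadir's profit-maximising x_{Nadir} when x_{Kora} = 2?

5.9

Mine Nadir's profit: π = x_{Nadir}(99 − 5x_{Nadir} − 4x_{Kora}) − 32x_{Nadir}.
∂π/∂x_{Nadir} = 67 − 10x_{Nadir} − 4x_{Kora} = 0 ⇒ x_{Nadir} = 6.7 − 0.4x_{Kora}.
At x_{Kora} = 2: x_{Nadir} = 6.7 − 0.4·2 = 5.9.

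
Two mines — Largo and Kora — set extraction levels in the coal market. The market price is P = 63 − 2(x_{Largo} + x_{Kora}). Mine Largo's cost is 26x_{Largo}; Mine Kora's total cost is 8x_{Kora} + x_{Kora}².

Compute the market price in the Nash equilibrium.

Mine Largo's profit: π = x_{Largo}(63 − 2(x_{Largo} + x_{Kora})) − 26x_{Largo}.
∂π/∂x_{Largo} = 37 − 4x_{Largo} − 2x_{Kora} = 0, so x_{Largo} = 9.25 − 0.5x_{Kora}.
For Kora: ∂π/∂x_{Kora} = 55 − 6x_{Kora} − 2x_{Largo} = 0 ⇒ x_{Kora} = 55/6 − (1/3)x_{Largo}.
Substituting the second reaction function into the first: x_{Largo} = 9.25 − 0.5(55/6 − (1/3)x_{Largo}), which gives (5/6)x_{Largo} = 14/3 ⇒ x_{Largo} = 5.6.
Then x_{Kora} = 55/6 − (1/3)·5.6 = 7.3.
Equilibrium price: P = 63 − 2·12.9 = 37.2.

37.2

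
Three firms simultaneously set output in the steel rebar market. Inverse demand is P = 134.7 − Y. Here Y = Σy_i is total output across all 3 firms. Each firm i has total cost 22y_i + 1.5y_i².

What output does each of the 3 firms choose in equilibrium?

A representative firm's profit is π_i = y_i(134.7 − Y) − 22y_i − 1.5y_i², with Y = y_i + Σ_{j≠i} y_j.
First-order condition: 112.7 − 5y_i − Σ_{j≠i} y_j = 0.
In a symmetric equilibrium every firm chooses the same y, so Σ_{j≠i} y_j = 2y. The condition becomes 112.7 − 7y = 0, giving y = 112.7/7 = 16.1.

16.1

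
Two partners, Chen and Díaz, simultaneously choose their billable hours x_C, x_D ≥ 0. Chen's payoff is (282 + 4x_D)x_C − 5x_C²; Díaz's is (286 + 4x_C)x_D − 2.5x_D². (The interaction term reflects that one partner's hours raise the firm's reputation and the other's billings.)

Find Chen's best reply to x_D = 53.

Expanding Chen's payoff: 282x_C + 4x_Dx_C − 5x_C².
∂π/∂x_C = 282 + 4x_D − 10x_C = 0, so x_C = 28.2 + 0.4x_D.
At x_D = 53: x_C = 28.2 + 0.4·53 = 49.4.

49.4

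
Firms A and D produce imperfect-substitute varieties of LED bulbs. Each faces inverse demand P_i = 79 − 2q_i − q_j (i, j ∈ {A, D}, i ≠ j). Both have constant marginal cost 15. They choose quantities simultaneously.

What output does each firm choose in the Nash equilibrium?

Firm A's profit: π = q_A(79 − 2q_A − q_D) − 15q_A.
∂π/∂q_A = 64 − 4q_A − q_D = 0 ⇒ q_A = 16 − 0.25q_D.
Setting q_A = q_D in the reaction function: q_A = 16 − 0.25q_A, so q_A = 16 / 1.25 = 12.8.

12.8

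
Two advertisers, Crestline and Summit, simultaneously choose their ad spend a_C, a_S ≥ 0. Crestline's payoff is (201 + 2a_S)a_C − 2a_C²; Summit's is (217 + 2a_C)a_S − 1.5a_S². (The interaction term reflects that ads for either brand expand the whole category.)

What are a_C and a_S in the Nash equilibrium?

129.625, 158.75

Expanding Crestline's payoff: 201a_C + 2a_Sa_C − 2a_C².
∂π/∂a_C = 201 + 2a_S − 4a_C = 0, so a_C = 50.25 + 0.5a_S.
Likewise for Summit: a_S = 217/3 + (2/3)a_C.
Plugging a_S into Crestline's best response: a_C = 50.25 + 0.5(217/3 + (2/3)a_C) ⇒ (2/3)a_C = 1037/12, so a_C = 129.625.
Then a_S = 217/3 + (2/3)·129.625 = 158.75.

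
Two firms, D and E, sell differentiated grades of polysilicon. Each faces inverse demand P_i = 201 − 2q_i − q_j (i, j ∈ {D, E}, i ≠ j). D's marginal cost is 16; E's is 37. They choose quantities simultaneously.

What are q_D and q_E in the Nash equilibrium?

38.4, 31.4

Firm D's profit: π = q_D(201 − 2q_D − q_E) − 16q_D.
∂π/∂q_D = 185 − 4q_D − q_E = 0 ⇒ q_D = 46.25 − 0.25q_E.
Similarly q_E = 41 − 0.25q_D.
Plugging q_E into D's best response: q_D = 46.25 − 0.25(41 − 0.25q_D) ⇒ 0.9375q_D = 36, so q_D = 38.4.
Then q_E = 41 − 0.25·38.4 = 31.4.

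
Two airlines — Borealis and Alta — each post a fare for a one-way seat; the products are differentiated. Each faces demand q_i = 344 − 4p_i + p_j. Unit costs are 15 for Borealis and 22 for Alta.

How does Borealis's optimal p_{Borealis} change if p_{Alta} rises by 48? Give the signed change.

6

Borealis's profit: π = (p_{Borealis} − 15)(344 − 4p_{Borealis} + p_{Alta}).
∂π/∂p_{Borealis} = 404 − 8p_{Borealis} + p_{Alta} = 0 ⇒ p_{Borealis} = 50.5 + 0.125p_{Alta}.
The reaction-function slope is 0.125, so a 48-unit rise in p_{Alta} moves p_{Borealis} by 0.125 × 48 = 6. Borealis's best response rises — the actions are strategic complements.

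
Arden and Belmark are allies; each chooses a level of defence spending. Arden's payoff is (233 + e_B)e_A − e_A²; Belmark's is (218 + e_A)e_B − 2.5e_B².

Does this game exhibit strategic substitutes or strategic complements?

strategic complements

Expanding Arden's payoff: 233e_A + e_Be_A − e_A².
∂π/∂e_A = 233 + e_B − 2e_A = 0, so e_A = 116.5 + 0.5e_B.
The best-response slope de_A/de_B = 0.5 > 0: the reaction function is upward-sloping, so the choices are strategic complements.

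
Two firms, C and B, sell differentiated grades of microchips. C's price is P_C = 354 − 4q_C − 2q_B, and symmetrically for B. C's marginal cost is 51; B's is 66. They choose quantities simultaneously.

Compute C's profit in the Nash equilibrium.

3794.56

Firm C's profit: π = q_C(354 − 4q_C − 2q_B) − 51q_C.
∂π/∂q_C = 303 − 8q_C − 2q_B = 0 ⇒ q_C = 37.875 − 0.25q_B.
Similarly q_B = 36 − 0.25q_C.
Plugging q_B into C's best response: q_C = 37.875 − 0.25(36 − 0.25q_C) ⇒ 0.9375q_C = 28.875, so q_C = 30.8.
Then q_B = 36 − 0.25·30.8 = 28.3.
P_C = 354 − 4·30.8 − 2·28.3 = 174.2.
Profit = (174.2 − 51)·30.8 = 3794.56.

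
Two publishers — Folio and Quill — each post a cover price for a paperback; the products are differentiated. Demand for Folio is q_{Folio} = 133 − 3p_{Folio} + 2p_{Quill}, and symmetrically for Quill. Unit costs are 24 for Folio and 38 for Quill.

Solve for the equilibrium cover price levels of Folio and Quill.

53.875, 59.125

Folio's profit: π = (p_{Folio} − 24)(133 − 3p_{Folio} + 2p_{Quill}).
∂π/∂p_{Folio} = 205 − 6p_{Folio} + 2p_{Quill} = 0 ⇒ p_{Folio} = 205/6 + (1/3)p_{Quill}.
Similarly p_{Quill} = 247/6 + (1/3)p_{Folio}.
Substituting the second reaction function into the first: p_{Folio} = 205/6 + (1/3)(247/6 + (1/3)p_{Folio}), which gives (8/9)p_{Folio} = 431/9 ⇒ p_{Folio} = 53.875.
Then p_{Quill} = 247/6 + (1/3)·53.875 = 59.125.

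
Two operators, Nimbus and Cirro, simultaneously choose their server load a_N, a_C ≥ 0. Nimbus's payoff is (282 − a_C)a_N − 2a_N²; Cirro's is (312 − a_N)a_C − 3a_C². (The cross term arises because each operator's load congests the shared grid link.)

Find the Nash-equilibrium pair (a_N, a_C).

Expanding Nimbus's payoff: 282a_N − a_Ca_N − 2a_N².
∂π/∂a_N = 282 − a_C − 4a_N = 0, so a_N = 70.5 − 0.25a_C.
Likewise for Cirro: a_C = 52 − (1/6)a_N.
Substituting the second reaction function into the first: a_N = 70.5 − 0.25(52 − (1/6)a_N), which gives (23/24)a_N = 57.5 ⇒ a_N = 60.
Then a_C = 52 − (1/6)·60 = 42.

60, 42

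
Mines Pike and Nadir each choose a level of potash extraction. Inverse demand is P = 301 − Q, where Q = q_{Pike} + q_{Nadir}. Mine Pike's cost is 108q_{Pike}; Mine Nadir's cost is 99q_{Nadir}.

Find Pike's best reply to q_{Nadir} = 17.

88

Mine Pike's profit: π = q_{Pike}(301 − (q_{Pike} + q_{Nadir})) − 108q_{Pike}.
∂π/∂q_{Pike} = 193 − 2q_{Pike} − q_{Nadir} = 0, so q_{Pike} = 96.5 − 0.5q_{Nadir}.
At q_{Nadir} = 17: q_{Pike} = 96.5 − 0.5·17 = 88.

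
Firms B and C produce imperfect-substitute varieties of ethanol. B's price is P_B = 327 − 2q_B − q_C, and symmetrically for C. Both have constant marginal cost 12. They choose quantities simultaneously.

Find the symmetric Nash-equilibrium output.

Firm B's profit: π = q_B(327 − 2q_B − q_C) − 12q_B.
∂π/∂q_B = 315 − 4q_B − q_C = 0 ⇒ q_B = 78.75 − 0.25q_C.
By symmetry q_C = q_B; substituting into the reaction function, 1.25q_B = 78.75 and q_B = 63.

63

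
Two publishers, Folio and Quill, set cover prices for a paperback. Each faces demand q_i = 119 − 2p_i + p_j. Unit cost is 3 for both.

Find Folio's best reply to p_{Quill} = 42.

41.75

Folio's profit: π = (p_{Folio} − 3)(119 − 2p_{Folio} + p_{Quill}).
∂π/∂p_{Folio} = 125 − 4p_{Folio} + p_{Quill} = 0 ⇒ p_{Folio} = 31.25 + 0.25p_{Quill}.
At p_{Quill} = 42: p_{Folio} = 31.25 + 0.25·42 = 41.75.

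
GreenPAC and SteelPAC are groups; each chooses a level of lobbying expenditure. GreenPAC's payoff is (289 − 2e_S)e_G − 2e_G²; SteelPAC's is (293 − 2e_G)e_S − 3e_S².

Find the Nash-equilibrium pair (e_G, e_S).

57.4, 29.7

Expanding GreenPAC's payoff: 289e_G − 2e_Se_G − 2e_G².
∂π/∂e_G = 289 − 2e_S − 4e_G = 0, so e_G = 72.25 − 0.5e_S.
Likewise for SteelPAC: e_S = 293/6 − (1/3)e_G.
Substituting the second reaction function into the first: e_G = 72.25 − 0.5(293/6 − (1/3)e_G), which gives (5/6)e_G = 287/6 ⇒ e_G = 57.4.
Then e_S = 293/6 − (1/3)·57.4 = 29.7.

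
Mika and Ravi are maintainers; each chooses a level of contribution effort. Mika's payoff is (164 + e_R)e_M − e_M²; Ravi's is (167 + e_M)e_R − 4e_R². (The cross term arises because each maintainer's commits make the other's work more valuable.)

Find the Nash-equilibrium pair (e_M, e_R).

Expanding Mika's payoff: 164e_M + e_Re_M − e_M².
∂π/∂e_M = 164 + e_R − 2e_M = 0, so e_M = 82 + 0.5e_R.
Likewise for Ravi: e_R = 20.875 + 0.125e_M.
Substituting the second reaction function into the first: e_M = 82 + 0.5(20.875 + 0.125e_M), which gives 0.9375e_M = 92.4375 ⇒ e_M = 98.6.
Then e_R = 20.875 + 0.125·98.6 = 33.2.

98.6, 33.2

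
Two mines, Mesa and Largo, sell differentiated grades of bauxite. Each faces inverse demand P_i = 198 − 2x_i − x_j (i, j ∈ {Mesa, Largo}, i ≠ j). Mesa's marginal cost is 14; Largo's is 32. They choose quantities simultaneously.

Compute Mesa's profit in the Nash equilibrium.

Mine Mesa's profit: π = x_{Mesa}(198 − 2x_{Mesa} − x_{Largo}) − 14x_{Mesa}.
∂π/∂x_{Mesa} = 184 − 4x_{Mesa} − x_{Largo} = 0 ⇒ x_{Mesa} = 46 − 0.25x_{Largo}.
Similarly x_{Largo} = 41.5 − 0.25x_{Mesa}.
Solving the two reaction functions simultaneously: (1 − (−0.25)(−0.25))x_{Mesa} = 46 − 0.25·41.5, so 0.9375x_{Mesa} = 35.625 and x_{Mesa} = 38.
Then x_{Largo} = 41.5 − 0.25·38 = 32.
P_{Mesa} = 198 − 2·38 − 32 = 90.
Profit = (90 − 14)·38 = 2888.

2888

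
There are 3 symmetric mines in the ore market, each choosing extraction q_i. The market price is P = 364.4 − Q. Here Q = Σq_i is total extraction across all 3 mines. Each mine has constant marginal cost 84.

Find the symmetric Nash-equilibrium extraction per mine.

A representative mine's profit is π_i = q_i(364.4 − Q) − 84q_i, with Q = q_i + Σ_{j≠i} q_j.
First-order condition: 280.4 − 2q_i − Σ_{j≠i} q_j = 0.
With identical mines, set every q_j = q: then 280.4 − 2q − 2q = 0, i.e. q = 280.4/4 = 70.1.

70.1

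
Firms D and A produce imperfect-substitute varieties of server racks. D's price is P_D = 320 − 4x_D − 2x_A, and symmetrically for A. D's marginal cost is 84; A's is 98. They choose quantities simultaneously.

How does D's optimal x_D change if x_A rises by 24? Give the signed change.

-6

Firm D's profit: π = x_D(320 − 4x_D − 2x_A) − 84x_D.
∂π/∂x_D = 236 − 8x_D − 2x_A = 0 ⇒ x_D = 29.5 − 0.25x_A.
The reaction-function slope is −0.25, so a 24-unit rise in x_A moves x_D by −0.25 × 24 = −6. D's best response falls — the actions are strategic substitutes.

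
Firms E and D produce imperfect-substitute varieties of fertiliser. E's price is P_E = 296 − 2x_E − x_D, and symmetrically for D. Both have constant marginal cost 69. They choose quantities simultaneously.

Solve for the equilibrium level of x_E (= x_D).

Firm E's profit: π = x_E(296 − 2x_E − x_D) − 69x_E.
∂π/∂x_E = 227 − 4x_E − x_D = 0 ⇒ x_E = 56.75 − 0.25x_D.
Setting x_E = x_D in the reaction function: x_E = 56.75 − 0.25x_E, so x_E = 56.75 / 1.25 = 45.4.

45.4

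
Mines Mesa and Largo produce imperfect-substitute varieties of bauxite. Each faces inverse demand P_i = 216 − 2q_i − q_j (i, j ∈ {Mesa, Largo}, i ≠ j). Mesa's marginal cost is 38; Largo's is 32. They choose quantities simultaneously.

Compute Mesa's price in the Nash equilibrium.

108.4

Mine Mesa's profit: π = q_{Mesa}(216 − 2q_{Mesa} − q_{Largo}) − 38q_{Mesa}.
∂π/∂q_{Mesa} = 178 − 4q_{Mesa} − q_{Largo} = 0 ⇒ q_{Mesa} = 44.5 − 0.25q_{Largo}.
Similarly q_{Largo} = 46 − 0.25q_{Mesa}.
Solving the two reaction functions simultaneously: (1 − (−0.25)(−0.25))q_{Mesa} = 44.5 − 0.25·46, so 0.9375q_{Mesa} = 33 and q_{Mesa} = 35.2.
Then q_{Largo} = 46 − 0.25·35.2 = 37.2.
P_{Mesa} = 216 − 2·35.2 − 37.2 = 108.4.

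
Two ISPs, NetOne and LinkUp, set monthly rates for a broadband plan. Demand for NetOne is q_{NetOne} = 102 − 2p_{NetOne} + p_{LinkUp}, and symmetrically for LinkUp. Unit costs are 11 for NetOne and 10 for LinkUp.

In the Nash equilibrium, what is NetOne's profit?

NetOne's profit: π = (p_{NetOne} − 11)(102 − 2p_{NetOne} + p_{LinkUp}).
∂π/∂p_{NetOne} = 124 − 4p_{NetOne} + p_{LinkUp} = 0 ⇒ p_{NetOne} = 31 + 0.25p_{LinkUp}.
Similarly p_{LinkUp} = 30.5 + 0.25p_{NetOne}.
Plugging p_{LinkUp} into NetOne's best response: p_{NetOne} = 31 + 0.25(30.5 + 0.25p_{NetOne}) ⇒ 0.9375p_{NetOne} = 38.625, so p_{NetOne} = 41.2.
Then p_{LinkUp} = 30.5 + 0.25·41.2 = 40.8.
q_{NetOne} = 102 − 2·41.2 + 40.8 = 60.4.
Profit = (41.2 − 11)·60.4 = 1824.08.

1824.08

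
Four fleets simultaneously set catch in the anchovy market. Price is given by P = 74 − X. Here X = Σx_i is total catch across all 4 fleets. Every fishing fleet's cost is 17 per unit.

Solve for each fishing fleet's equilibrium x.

A representative fishing fleet's profit is π_i = x_i(74 − X) − 17x_i, with X = x_i + Σ_{j≠i} x_j.
First-order condition: 57 − 2x_i − Σ_{j≠i} x_j = 0.
With identical fishing fleets, set every x_j = x: then 57 − 2x − 3x = 0, i.e. x = 57/5 = 11.4.

11.4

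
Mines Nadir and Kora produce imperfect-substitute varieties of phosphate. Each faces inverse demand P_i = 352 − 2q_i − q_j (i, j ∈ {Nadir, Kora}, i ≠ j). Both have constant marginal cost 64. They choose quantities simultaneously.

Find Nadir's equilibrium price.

179.2

Mine Nadir's profit: π = q_{Nadir}(352 − 2q_{Nadir} − q_{Kora}) − 64q_{Nadir}.
∂π/∂q_{Nadir} = 288 − 4q_{Nadir} − q_{Kora} = 0 ⇒ q_{Nadir} = 72 − 0.25q_{Kora}.
Setting q_{Nadir} = q_{Kora} in the reaction function: q_{Nadir} = 72 − 0.25q_{Nadir}, so q_{Nadir} = 72 / 1.25 = 57.6.
P_{Nadir} = 352 − 2·57.6 − 57.6 = 179.2.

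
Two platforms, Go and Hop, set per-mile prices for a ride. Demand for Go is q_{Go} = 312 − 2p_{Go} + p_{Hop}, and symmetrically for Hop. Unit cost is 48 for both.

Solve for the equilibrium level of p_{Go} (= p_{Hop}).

136

Go's profit: π = (p_{Go} − 48)(312 − 2p_{Go} + p_{Hop}).
∂π/∂p_{Go} = 408 − 4p_{Go} + p_{Hop} = 0 ⇒ p_{Go} = 102 + 0.25p_{Hop}.
Setting p_{Go} = p_{Hop} in the reaction function: p_{Go} = 102 + 0.25p_{Go}, so p_{Go} = 102 / 0.75 = 136.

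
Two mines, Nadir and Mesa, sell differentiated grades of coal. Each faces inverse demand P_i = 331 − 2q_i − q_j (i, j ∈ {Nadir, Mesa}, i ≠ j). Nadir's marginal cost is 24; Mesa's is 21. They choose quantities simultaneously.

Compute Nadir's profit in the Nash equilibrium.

7490.88

Mine Nadir's profit: π = q_{Nadir}(331 − 2q_{Nadir} − q_{Mesa}) − 24q_{Nadir}.
∂π/∂q_{Nadir} = 307 − 4q_{Nadir} − q_{Mesa} = 0 ⇒ q_{Nadir} = 76.75 − 0.25q_{Mesa}.
Similarly q_{Mesa} = 77.5 − 0.25q_{Nadir}.
Solving the two reaction functions simultaneously: (1 − (−0.25)(−0.25))q_{Nadir} = 76.75 − 0.25·77.5, so 0.9375q_{Nadir} = 57.375 and q_{Nadir} = 61.2.
Then q_{Mesa} = 77.5 − 0.25·61.2 = 62.2.
P_{Nadir} = 331 − 2·61.2 − 62.2 = 146.4.
Profit = (146.4 − 24)·61.2 = 7490.88.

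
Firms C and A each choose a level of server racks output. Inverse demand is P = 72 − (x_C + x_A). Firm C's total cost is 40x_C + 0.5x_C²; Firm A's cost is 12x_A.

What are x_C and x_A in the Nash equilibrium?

Firm C's profit: π = x_C(72 − (x_C + x_A)) − 40x_C − 0.5x_C².
∂π/∂x_C = 32 − 3x_C − x_A = 0, so x_C = 32/3 − (1/3)x_A.
For A: ∂π/∂x_A = 60 − 2x_A − x_C = 0 ⇒ x_A = 30 − 0.5x_C.
Plugging x_A into C's best response: x_C = 32/3 − (1/3)(30 − 0.5x_C) ⇒ (5/6)x_C = 2/3, so x_C = 0.8.
Then x_A = 30 − 0.5·0.8 = 29.6.

0.8, 29.6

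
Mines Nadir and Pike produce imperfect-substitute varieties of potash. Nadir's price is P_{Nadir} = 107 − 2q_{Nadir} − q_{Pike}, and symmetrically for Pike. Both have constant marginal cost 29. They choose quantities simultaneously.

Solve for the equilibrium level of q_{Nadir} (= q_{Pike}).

15.6

Mine Nadir's profit: π = q_{Nadir}(107 − 2q_{Nadir} − q_{Pike}) − 29q_{Nadir}.
∂π/∂q_{Nadir} = 78 − 4q_{Nadir} − q_{Pike} = 0 ⇒ q_{Nadir} = 19.5 − 0.25q_{Pike}.
Setting q_{Nadir} = q_{Pike} in the reaction function: q_{Nadir} = 19.5 − 0.25q_{Nadir}, so q_{Nadir} = 19.5 / 1.25 = 15.6.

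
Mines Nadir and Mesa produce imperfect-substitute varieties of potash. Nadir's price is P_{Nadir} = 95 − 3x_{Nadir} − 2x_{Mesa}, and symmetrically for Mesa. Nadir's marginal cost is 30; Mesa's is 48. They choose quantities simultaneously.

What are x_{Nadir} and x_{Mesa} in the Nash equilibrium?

9.25, 4.75

Mine Nadir's profit: π = x_{Nadir}(95 − 3x_{Nadir} − 2x_{Mesa}) − 30x_{Nadir}.
∂π/∂x_{Nadir} = 65 − 6x_{Nadir} − 2x_{Mesa} = 0 ⇒ x_{Nadir} = 65/6 − (1/3)x_{Mesa}.
Similarly x_{Mesa} = 47/6 − (1/3)x_{Nadir}.
Solving the two reaction functions simultaneously: (1 − (−1/3)(−1/3))x_{Nadir} = 65/6 − (1/3)·(47/6), so (8/9)x_{Nadir} = 74/9 and x_{Nadir} = 9.25.
Then x_{Mesa} = 47/6 − (1/3)·9.25 = 4.75.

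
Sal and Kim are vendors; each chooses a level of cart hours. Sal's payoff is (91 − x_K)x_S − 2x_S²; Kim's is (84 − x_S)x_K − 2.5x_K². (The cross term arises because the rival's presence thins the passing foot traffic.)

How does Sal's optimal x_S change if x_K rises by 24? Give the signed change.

Expanding Sal's payoff: 91x_S − x_Kx_S − 2x_S².
∂π/∂x_S = 91 − x_K − 4x_S = 0, so x_S = 22.75 − 0.25x_K.
The reaction-function slope is −0.25, so a 24-unit rise in x_K moves x_S by −0.25 × 24 = −6. Sal's best response falls — the actions are strategic substitutes.

-6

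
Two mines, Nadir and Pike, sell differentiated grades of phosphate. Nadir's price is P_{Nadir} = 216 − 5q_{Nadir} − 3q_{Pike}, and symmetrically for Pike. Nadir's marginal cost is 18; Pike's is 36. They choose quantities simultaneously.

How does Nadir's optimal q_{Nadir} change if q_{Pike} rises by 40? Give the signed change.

-12

Mine Nadir's profit: π = q_{Nadir}(216 − 5q_{Nadir} − 3q_{Pike}) − 18q_{Nadir}.
∂π/∂q_{Nadir} = 198 − 10q_{Nadir} − 3q_{Pike} = 0 ⇒ q_{Nadir} = 19.8 − 0.3q_{Pike}.
The reaction-function slope is −0.3, so a 40-unit rise in q_{Pike} moves q_{Nadir} by −0.3 × 40 = −12. Nadir's best response falls — the actions are strategic substitutes.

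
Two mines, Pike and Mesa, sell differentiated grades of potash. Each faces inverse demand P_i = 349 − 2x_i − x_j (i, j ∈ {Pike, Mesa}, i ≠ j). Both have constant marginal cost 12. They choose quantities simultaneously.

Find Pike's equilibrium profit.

Mine Pike's profit: π = x_{Pike}(349 − 2x_{Pike} − x_{Mesa}) − 12x_{Pike}.
∂π/∂x_{Pike} = 337 − 4x_{Pike} − x_{Mesa} = 0 ⇒ x_{Pike} = 84.25 − 0.25x_{Mesa}.
By symmetry x_{Mesa} = x_{Pike}; substituting into the reaction function, 1.25x_{Pike} = 84.25 and x_{Pike} = 67.4.
P_{Pike} = 349 − 2·67.4 − 67.4 = 146.8.
Profit = (146.8 − 12)·67.4 = 9085.52.

9085.52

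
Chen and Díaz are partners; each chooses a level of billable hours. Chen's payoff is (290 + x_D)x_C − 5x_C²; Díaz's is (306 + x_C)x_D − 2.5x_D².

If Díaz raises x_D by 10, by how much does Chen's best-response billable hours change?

Expanding Chen's payoff: 290x_C + x_Dx_C − 5x_C².
∂π/∂x_C = 290 + x_D − 10x_C = 0, so x_C = 29 + 0.1x_D.
The reaction-function slope is 0.1, so a 10-unit rise in x_D moves x_C by 0.1 × 10 = 1. Chen's best response rises — the actions are strategic complements.

1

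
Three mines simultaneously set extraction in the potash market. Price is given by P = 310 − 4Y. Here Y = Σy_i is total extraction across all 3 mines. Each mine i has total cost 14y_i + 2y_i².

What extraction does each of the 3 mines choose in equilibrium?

A representative mine's profit is π_i = y_i(310 − 4Y) − 14y_i − 2y_i², with Y = y_i + Σ_{j≠i} y_j.
First-order condition: 296 − 12y_i − 4Σ_{j≠i} y_j = 0.
With identical mines, set every y_j = y: then 296 − 12y − 8y = 0, i.e. y = 296/20 = 14.8.

14.8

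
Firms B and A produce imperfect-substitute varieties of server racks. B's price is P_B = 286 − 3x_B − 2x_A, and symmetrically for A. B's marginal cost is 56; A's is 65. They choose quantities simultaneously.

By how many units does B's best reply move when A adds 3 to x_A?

-1

Firm B's profit: π = x_B(286 − 3x_B − 2x_A) − 56x_B.
∂π/∂x_B = 230 − 6x_B − 2x_A = 0 ⇒ x_B = 115/3 − (1/3)x_A.
The reaction-function slope is −1/3, so a 3-unit rise in x_A moves x_B by −1/3 × 3 = −1. B's best response falls — the actions are strategic substitutes.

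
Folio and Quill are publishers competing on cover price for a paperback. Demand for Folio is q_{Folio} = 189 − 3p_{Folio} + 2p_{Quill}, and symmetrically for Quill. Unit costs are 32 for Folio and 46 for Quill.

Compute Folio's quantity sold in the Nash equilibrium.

125.625

Folio's profit: π = (p_{Folio} − 32)(189 − 3p_{Folio} + 2p_{Quill}).
∂π/∂p_{Folio} = 285 − 6p_{Folio} + 2p_{Quill} = 0 ⇒ p_{Folio} = 47.5 + (1/3)p_{Quill}.
Similarly p_{Quill} = 54.5 + (1/3)p_{Folio}.
Solving the two reaction functions simultaneously: (1 − (1/3)(1/3))p_{Folio} = 47.5 + (1/3)·54.5, so (8/9)p_{Folio} = 197/3 and p_{Folio} = 73.875.
Then p_{Quill} = 54.5 + (1/3)·73.875 = 79.125.
q_{Folio} = 189 − 3·73.875 + 2·79.125 = 125.625.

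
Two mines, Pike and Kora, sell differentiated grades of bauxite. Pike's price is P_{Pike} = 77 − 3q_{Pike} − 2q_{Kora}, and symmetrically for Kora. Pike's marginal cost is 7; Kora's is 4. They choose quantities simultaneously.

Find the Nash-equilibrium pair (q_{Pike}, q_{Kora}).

8.5625, 9.3125

Mine Pike's profit: π = q_{Pike}(77 − 3q_{Pike} − 2q_{Kora}) − 7q_{Pike}.
∂π/∂q_{Pike} = 70 − 6q_{Pike} − 2q_{Kora} = 0 ⇒ q_{Pike} = 35/3 − (1/3)q_{Kora}.
Similarly q_{Kora} = 73/6 − (1/3)q_{Pike}.
Solving the two reaction functions simultaneously: (1 − (−1/3)(−1/3))q_{Pike} = 35/3 − (1/3)·(73/6), so (8/9)q_{Pike} = 137/18 and q_{Pike} = 8.5625.
Then q_{Kora} = 73/6 − (1/3)·8.5625 = 9.3125.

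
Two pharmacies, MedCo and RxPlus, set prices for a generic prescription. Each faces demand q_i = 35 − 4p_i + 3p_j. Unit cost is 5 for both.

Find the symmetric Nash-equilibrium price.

11

MedCo's profit: π = (p_{MedCo} − 5)(35 − 4p_{MedCo} + 3p_{RxPlus}).
∂π/∂p_{MedCo} = 55 − 8p_{MedCo} + 3p_{RxPlus} = 0 ⇒ p_{MedCo} = 6.875 + 0.375p_{RxPlus}.
Setting p_{MedCo} = p_{RxPlus} in the reaction function: p_{MedCo} = 6.875 + 0.375p_{MedCo}, so p_{MedCo} = 6.875 / 0.625 = 11.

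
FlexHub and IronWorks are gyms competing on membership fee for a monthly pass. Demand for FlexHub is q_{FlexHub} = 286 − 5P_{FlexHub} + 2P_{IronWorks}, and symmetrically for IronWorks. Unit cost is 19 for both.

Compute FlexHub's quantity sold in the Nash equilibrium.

FlexHub's profit: π = (P_{FlexHub} − 19)(286 − 5P_{FlexHub} + 2P_{IronWorks}).
∂π/∂P_{FlexHub} = 381 − 10P_{FlexHub} + 2P_{IronWorks} = 0 ⇒ P_{FlexHub} = 38.1 + 0.2P_{IronWorks}.
The game is symmetric, so in equilibrium P_{IronWorks} = P_{FlexHub}: the reaction function gives 0.8P_{FlexHub} = 38.1, hence P_{FlexHub} = 47.625.
q_{FlexHub} = 286 − 5·47.625 + 2·47.625 = 143.125.

143.125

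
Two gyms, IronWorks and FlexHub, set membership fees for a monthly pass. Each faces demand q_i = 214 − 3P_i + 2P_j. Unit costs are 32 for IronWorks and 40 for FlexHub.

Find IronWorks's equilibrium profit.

IronWorks's profit: π = (P_{IronWorks} − 32)(214 − 3P_{IronWorks} + 2P_{FlexHub}).
∂π/∂P_{IronWorks} = 310 − 6P_{IronWorks} + 2P_{FlexHub} = 0 ⇒ P_{IronWorks} = 155/3 + (1/3)P_{FlexHub}.
Similarly P_{FlexHub} = 167/3 + (1/3)P_{IronWorks}.
Solving the two reaction functions simultaneously: (1 − (1/3)(1/3))P_{IronWorks} = 155/3 + (1/3)·(167/3), so (8/9)P_{IronWorks} = 632/9 and P_{IronWorks} = 79.
Then P_{FlexHub} = 167/3 + (1/3)·79 = 82.
q_{IronWorks} = 214 − 3·79 + 2·82 = 141.
Profit = (79 − 32)·141 = 6627.

6627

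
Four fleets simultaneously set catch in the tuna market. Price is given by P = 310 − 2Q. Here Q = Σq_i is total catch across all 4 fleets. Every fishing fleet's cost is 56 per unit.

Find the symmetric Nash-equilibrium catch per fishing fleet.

A representative fishing fleet's profit is π_i = q_i(310 − 2Q) − 56q_i, with Q = q_i + Σ_{j≠i} q_j.
First-order condition: 254 − 4q_i − 2Σ_{j≠i} q_j = 0.
With identical fishing fleets, set every q_j = q: then 254 − 4q − 6q = 0, i.e. q = 254/10 = 25.4.

25.4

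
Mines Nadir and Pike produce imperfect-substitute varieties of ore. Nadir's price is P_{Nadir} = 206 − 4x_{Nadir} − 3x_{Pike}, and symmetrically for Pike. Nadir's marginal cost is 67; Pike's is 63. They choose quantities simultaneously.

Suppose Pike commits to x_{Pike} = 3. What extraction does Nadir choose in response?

Mine Nadir's profit: π = x_{Nadir}(206 − 4x_{Nadir} − 3x_{Pike}) − 67x_{Nadir}.
∂π/∂x_{Nadir} = 139 − 8x_{Nadir} − 3x_{Pike} = 0 ⇒ x_{Nadir} = 17.375 − 0.375x_{Pike}.
At x_{Pike} = 3: x_{Nadir} = 17.375 − 0.375·3 = 16.25.

16.25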